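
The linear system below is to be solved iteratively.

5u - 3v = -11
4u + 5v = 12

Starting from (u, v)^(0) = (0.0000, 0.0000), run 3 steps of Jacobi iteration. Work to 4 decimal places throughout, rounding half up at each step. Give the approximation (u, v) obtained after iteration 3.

(0.2960, 3.0080)

Iteration 1:
  u = (-11 - (-3)·0.0000) / (5) = -2.2000
  v = (12 - (4)·0.0000) / (5) = 2.4000
Iteration 2:
  u = (-11 - (-3)·2.4000) / (5) = -0.7600
  v = (12 - (4)·-2.2000) / (5) = 4.1600
Iteration 3:
  u = (-11 - (-3)·4.1600) / (5) = 0.2960
  v = (12 - (4)·-0.7600) / (5) = 3.0080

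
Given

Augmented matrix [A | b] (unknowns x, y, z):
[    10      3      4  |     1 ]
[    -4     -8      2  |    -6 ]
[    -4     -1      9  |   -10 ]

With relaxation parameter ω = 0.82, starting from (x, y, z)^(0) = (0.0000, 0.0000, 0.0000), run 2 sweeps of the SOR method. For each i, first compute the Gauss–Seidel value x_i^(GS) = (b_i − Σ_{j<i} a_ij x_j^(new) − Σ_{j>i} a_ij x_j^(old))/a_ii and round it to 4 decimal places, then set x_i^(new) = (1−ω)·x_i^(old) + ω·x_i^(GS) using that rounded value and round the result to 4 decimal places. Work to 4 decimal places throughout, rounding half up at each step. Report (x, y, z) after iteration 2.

(0.2254, 0.4574, -0.9364)

Iteration 1:
  x: GS value = (1 - (3)·0.0000 - (4)·0.0000) / (10) = 0.1000;  x ← (1−ω)·0.0000 + ω·0.1000 = 0.0820
  y: GS value = (-6 - (-4)·0.0820 - (2)·0.0000) / (-8) = 0.7090;  y ← (1−ω)·0.0000 + ω·0.7090 = 0.5814
  z: GS value = (-10 - (-4)·0.0820 - (-1)·0.5814) / (9) = -1.0101;  z ← (1−ω)·0.0000 + ω·-1.0101 = -0.8283
Iteration 2:
  x: GS value = (1 - (3)·0.5814 - (4)·-0.8283) / (10) = 0.2569;  x ← (1−ω)·0.0820 + ω·0.2569 = 0.2254
  y: GS value = (-6 - (-4)·0.2254 - (2)·-0.8283) / (-8) = 0.4302;  y ← (1−ω)·0.5814 + ω·0.4302 = 0.4574
  z: GS value = (-10 - (-4)·0.2254 - (-1)·0.4574) / (9) = -0.9601;  z ← (1−ω)·-0.8283 + ω·-0.9601 = -0.9364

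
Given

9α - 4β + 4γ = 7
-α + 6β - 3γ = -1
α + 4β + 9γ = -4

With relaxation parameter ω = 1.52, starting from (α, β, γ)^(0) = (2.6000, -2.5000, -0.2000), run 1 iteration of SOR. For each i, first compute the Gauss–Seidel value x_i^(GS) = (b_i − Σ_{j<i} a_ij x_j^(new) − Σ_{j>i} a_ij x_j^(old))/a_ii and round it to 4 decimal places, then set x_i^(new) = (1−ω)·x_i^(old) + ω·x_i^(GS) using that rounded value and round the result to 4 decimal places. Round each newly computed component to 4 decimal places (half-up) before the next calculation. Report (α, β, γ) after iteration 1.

(-1.7235, 0.4581, -0.5899)

Iteration 1:
  α: GS value = (7 - (-4)·-2.5000 - (4)·-0.2000) / (9) = -0.2444;  α ← (1−ω)·2.6000 + ω·-0.2444 = -1.7235
  β: GS value = (-1 - (-1)·-1.7235 - (-3)·-0.2000) / (6) = -0.5539;  β ← (1−ω)·-2.5000 + ω·-0.5539 = 0.4581
  γ: GS value = (-4 - (1)·-1.7235 - (4)·0.4581) / (9) = -0.4565;  γ ← (1−ω)·-0.2000 + ω·-0.4565 = -0.5899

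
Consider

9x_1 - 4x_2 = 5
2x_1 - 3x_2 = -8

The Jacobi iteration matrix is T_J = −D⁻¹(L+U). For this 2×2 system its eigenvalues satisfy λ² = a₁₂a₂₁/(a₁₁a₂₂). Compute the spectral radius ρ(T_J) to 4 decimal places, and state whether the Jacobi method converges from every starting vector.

a₁₂a₂₁/(a₁₁a₂₂) = (-4)·(2) / ((9)·(-3)) = 0.296296
ρ = √|0.296296| = √0.296296 = 0.5443
ρ < 1, so Jacobi converges

0.5443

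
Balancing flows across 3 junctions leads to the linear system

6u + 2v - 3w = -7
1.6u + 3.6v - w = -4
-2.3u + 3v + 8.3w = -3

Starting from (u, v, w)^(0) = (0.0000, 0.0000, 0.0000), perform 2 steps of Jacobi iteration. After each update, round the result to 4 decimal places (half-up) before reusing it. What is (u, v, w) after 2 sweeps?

Iteration 1:
  u = (-7 - (2)·0.0000 - (-3)·0.0000) / (6) = -1.1667
  v = (-4 - (1.6)·0.0000 - (-1)·0.0000) / (3.6) = -1.1111
  w = (-3 - (-2.3)·0.0000 - (3)·0.0000) / (8.3) = -0.3614
Iteration 2:
  u = (-7 - (2)·-1.1111 - (-3)·-0.3614) / (6) = -0.9770
  v = (-4 - (1.6)·-1.1667 - (-1)·-0.3614) / (3.6) = -0.6930
  w = (-3 - (-2.3)·-1.1667 - (3)·-1.1111) / (8.3) = -0.2831

(-0.9770, -0.6930, -0.2831)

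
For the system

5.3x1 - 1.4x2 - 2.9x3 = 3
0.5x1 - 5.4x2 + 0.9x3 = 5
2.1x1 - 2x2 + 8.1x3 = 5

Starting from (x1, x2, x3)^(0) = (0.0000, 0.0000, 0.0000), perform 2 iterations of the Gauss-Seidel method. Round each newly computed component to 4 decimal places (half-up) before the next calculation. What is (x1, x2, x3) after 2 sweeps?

Iteration 1:
  x1 = (3 - (-1.4)·0.0000 - (-2.9)·0.0000) / (5.3) = 0.5660
  x2 = (5 - (0.5)·0.5660 - (0.9)·0.0000) / (-5.4) = -0.8735
  x3 = (5 - (2.1)·0.5660 - (-2)·-0.8735) / (8.1) = 0.2549
Iteration 2:
  x1 = (3 - (-1.4)·-0.8735 - (-2.9)·0.2549) / (5.3) = 0.4748
  x2 = (5 - (0.5)·0.4748 - (0.9)·0.2549) / (-5.4) = -0.8395
  x3 = (5 - (2.1)·0.4748 - (-2)·-0.8395) / (8.1) = 0.2869

(0.4748, -0.8395, 0.2869)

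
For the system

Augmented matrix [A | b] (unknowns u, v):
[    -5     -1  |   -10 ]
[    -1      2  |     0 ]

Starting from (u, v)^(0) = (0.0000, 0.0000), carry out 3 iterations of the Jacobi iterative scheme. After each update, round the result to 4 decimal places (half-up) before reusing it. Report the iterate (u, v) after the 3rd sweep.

Iteration 1:
  u = (-10 - (-1)·0.0000) / (-5) = 2.0000
  v = (0 - (-1)·0.0000) / (2) = 0.0000
Iteration 2:
  u = (-10 - (-1)·0.0000) / (-5) = 2.0000
  v = (0 - (-1)·2.0000) / (2) = 1.0000
Iteration 3:
  u = (-10 - (-1)·1.0000) / (-5) = 1.8000
  v = (0 - (-1)·2.0000) / (2) = 1.0000

(1.8000, 1.0000)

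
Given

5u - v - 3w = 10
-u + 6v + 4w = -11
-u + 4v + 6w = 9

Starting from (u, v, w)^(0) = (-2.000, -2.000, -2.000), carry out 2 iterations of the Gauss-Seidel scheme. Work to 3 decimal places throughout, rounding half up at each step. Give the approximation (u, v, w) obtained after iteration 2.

Iteration 1:
  u = (10 - (-1)·-2.000 - (-3)·-2.000) / (5) = 0.400
  v = (-11 - (-1)·0.400 - (4)·-2.000) / (6) = -0.433
  w = (9 - (-1)·0.400 - (4)·-0.433) / (6) = 1.855
Iteration 2:
  u = (10 - (-1)·-0.433 - (-3)·1.855) / (5) = 3.026
  v = (-11 - (-1)·3.026 - (4)·1.855) / (6) = -2.566
  w = (9 - (-1)·3.026 - (4)·-2.566) / (6) = 3.715

(3.026, -2.566, 3.715)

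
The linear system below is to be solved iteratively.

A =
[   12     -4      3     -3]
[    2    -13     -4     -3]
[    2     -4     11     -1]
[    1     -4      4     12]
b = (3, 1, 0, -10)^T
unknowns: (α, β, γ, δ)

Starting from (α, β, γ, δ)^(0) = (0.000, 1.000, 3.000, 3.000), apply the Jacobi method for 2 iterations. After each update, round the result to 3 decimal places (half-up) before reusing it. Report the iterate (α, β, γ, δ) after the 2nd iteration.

(-0.848, 0.163, -0.858, -1.658)

Iteration 1:
  α = (3 - (-4)·1.000 - (3)·3.000 - (-3)·3.000) / (12) = 0.583
  β = (1 - (2)·0.000 - (-4)·3.000 - (-3)·3.000) / (-13) = -1.692
  γ = (0 - (2)·0.000 - (-4)·1.000 - (-1)·3.000) / (11) = 0.636
  δ = (-10 - (1)·0.000 - (-4)·1.000 - (4)·3.000) / (12) = -1.500
Iteration 2:
  α = (3 - (-4)·-1.692 - (3)·0.636 - (-3)·-1.500) / (12) = -0.848
  β = (1 - (2)·0.583 - (-4)·0.636 - (-3)·-1.500) / (-13) = 0.163
  γ = (0 - (2)·0.583 - (-4)·-1.692 - (-1)·-1.500) / (11) = -0.858
  δ = (-10 - (1)·0.583 - (-4)·-1.692 - (4)·0.636) / (12) = -1.658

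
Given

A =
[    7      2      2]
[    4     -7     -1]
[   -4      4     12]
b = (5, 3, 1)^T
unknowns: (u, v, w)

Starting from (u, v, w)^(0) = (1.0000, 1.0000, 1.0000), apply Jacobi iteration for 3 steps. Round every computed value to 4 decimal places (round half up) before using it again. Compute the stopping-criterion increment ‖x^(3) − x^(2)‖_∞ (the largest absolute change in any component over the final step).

Iteration 1:
  u = (5 - (2)·1.0000 - (2)·1.0000) / (7) = 0.1429
  v = (3 - (4)·1.0000 - (-1)·1.0000) / (-7) = 0.0000
  w = (1 - (-4)·1.0000 - (4)·1.0000) / (12) = 0.0833
Iteration 2:
  u = (5 - (2)·0.0000 - (2)·0.0833) / (7) = 0.6905
  v = (3 - (4)·0.1429 - (-1)·0.0833) / (-7) = -0.3588
  w = (1 - (-4)·0.1429 - (4)·0.0000) / (12) = 0.1310
Iteration 3:
  u = (5 - (2)·-0.3588 - (2)·0.1310) / (7) = 0.7794
  v = (3 - (4)·0.6905 - (-1)·0.1310) / (-7) = -0.0527
  w = (1 - (-4)·0.6905 - (4)·-0.3588) / (12) = 0.4331
Change: (0.0889, 0.3061, 0.3021) → max |·| = 0.3061

0.3061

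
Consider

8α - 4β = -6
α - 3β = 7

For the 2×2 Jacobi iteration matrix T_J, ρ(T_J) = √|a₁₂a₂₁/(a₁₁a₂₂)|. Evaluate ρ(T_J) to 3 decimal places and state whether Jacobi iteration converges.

0.408

a₁₂a₂₁/(a₁₁a₂₂) = (-4)·(1) / ((8)·(-3)) = 0.166667
ρ = √|0.166667| = √0.166667 = 0.408
ρ < 1, so Jacobi converges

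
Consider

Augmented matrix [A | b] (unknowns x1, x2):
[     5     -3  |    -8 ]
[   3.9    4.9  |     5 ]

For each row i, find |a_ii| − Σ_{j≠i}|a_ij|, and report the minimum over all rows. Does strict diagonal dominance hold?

row 1: |5| − (3) = 2
row 2: |4.9| − (3.9) = 1
minimum over rows = 1 → strictly diagonally dominant (convergence guaranteed)

1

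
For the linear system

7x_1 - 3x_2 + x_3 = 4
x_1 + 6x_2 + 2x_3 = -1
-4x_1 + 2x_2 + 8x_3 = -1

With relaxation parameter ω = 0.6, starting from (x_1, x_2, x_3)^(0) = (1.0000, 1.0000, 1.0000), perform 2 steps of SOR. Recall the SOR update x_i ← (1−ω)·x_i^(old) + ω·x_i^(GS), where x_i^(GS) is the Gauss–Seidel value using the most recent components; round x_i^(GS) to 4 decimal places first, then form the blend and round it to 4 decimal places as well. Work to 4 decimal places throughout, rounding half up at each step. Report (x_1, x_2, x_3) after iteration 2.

(0.6595, -0.2821, 0.4044)

Iteration 1:
  x_1: GS value = (4 - (-3)·1.0000 - (1)·1.0000) / (7) = 0.8571;  x_1 ← (1−ω)·1.0000 + ω·0.8571 = 0.9143
  x_2: GS value = (-1 - (1)·0.9143 - (2)·1.0000) / (6) = -0.6524;  x_2 ← (1−ω)·1.0000 + ω·-0.6524 = 0.0086
  x_3: GS value = (-1 - (-4)·0.9143 - (2)·0.0086) / (8) = 0.3300;  x_3 ← (1−ω)·1.0000 + ω·0.3300 = 0.5980
Iteration 2:
  x_1: GS value = (4 - (-3)·0.0086 - (1)·0.5980) / (7) = 0.4897;  x_1 ← (1−ω)·0.9143 + ω·0.4897 = 0.6595
  x_2: GS value = (-1 - (1)·0.6595 - (2)·0.5980) / (6) = -0.4759;  x_2 ← (1−ω)·0.0086 + ω·-0.4759 = -0.2821
  x_3: GS value = (-1 - (-4)·0.6595 - (2)·-0.2821) / (8) = 0.2753;  x_3 ← (1−ω)·0.5980 + ω·0.2753 = 0.4044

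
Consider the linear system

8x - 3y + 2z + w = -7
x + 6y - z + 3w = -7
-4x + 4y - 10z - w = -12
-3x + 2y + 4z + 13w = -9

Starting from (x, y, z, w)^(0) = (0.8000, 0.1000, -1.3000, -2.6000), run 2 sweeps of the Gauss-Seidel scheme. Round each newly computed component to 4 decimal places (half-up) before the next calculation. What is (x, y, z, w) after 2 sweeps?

Iteration 1:
  x = (-7 - (-3)·0.1000 - (2)·-1.3000 - (1)·-2.6000) / (8) = -0.1875
  y = (-7 - (1)·-0.1875 - (-1)·-1.3000 - (3)·-2.6000) / (6) = -0.0521
  z = (-12 - (-4)·-0.1875 - (4)·-0.0521 - (-1)·-2.6000) / (-10) = 1.5142
  w = (-9 - (-3)·-0.1875 - (2)·-0.0521 - (4)·1.5142) / (13) = -1.1935
Iteration 2:
  x = (-7 - (-3)·-0.0521 - (2)·1.5142 - (1)·-1.1935) / (8) = -1.1239
  y = (-7 - (1)·-1.1239 - (-1)·1.5142 - (3)·-1.1935) / (6) = -0.1302
  z = (-12 - (-4)·-1.1239 - (4)·-0.1302 - (-1)·-1.1935) / (-10) = 1.7168
  w = (-9 - (-3)·-1.1239 - (2)·-0.1302 - (4)·1.7168) / (13) = -1.4599

(-1.1239, -0.1302, 1.7168, -1.4599)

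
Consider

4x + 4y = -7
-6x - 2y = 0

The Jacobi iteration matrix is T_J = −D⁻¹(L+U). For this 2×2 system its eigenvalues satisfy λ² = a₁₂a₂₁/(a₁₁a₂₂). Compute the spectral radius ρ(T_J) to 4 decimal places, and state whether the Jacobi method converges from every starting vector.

a₁₂a₂₁/(a₁₁a₂₂) = (4)·(-6) / ((4)·(-2)) = 3.000000
ρ = √|3.000000| = √3.000000 = 1.7321
ρ > 1, so Jacobi diverges

1.7321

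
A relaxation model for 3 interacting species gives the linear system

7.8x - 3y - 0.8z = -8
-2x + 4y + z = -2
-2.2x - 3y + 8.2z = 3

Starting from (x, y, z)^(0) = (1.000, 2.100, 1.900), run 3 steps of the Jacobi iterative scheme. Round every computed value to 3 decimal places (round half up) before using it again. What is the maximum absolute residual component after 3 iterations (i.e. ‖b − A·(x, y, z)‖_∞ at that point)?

1.254

Iteration 1:
  x = (-8 - (-3)·2.100 - (-0.8)·1.900) / (7.8) = -0.023
  y = (-2 - (-2)·1.000 - (1)·1.900) / (4) = -0.475
  z = (3 - (-2.2)·1.000 - (-3)·2.100) / (8.2) = 1.402
Iteration 2:
  x = (-8 - (-3)·-0.475 - (-0.8)·1.402) / (7.8) = -1.065
  y = (-2 - (-2)·-0.023 - (1)·1.402) / (4) = -0.862
  z = (3 - (-2.2)·-0.023 - (-3)·-0.475) / (8.2) = 0.186
Iteration 3:
  x = (-8 - (-3)·-0.862 - (-0.8)·0.186) / (7.8) = -1.338
  y = (-2 - (-2)·-1.065 - (1)·0.186) / (4) = -1.079
  z = (3 - (-2.2)·-1.065 - (-3)·-0.862) / (8.2) = -0.235
Residual b − A·x = (-0.989, -0.125, -1.254); ∞-norm = 1.254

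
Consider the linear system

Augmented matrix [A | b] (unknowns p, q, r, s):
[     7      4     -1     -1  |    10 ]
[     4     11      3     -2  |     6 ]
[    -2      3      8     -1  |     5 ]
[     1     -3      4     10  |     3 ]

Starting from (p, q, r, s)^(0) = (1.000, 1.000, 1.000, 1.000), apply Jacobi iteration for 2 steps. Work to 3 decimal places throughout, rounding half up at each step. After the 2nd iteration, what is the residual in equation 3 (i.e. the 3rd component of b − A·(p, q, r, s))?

0.877

Iteration 1:
  p = (10 - (4)·1.000 - (-1)·1.000 - (-1)·1.000) / (7) = 1.143
  q = (6 - (4)·1.000 - (3)·1.000 - (-2)·1.000) / (11) = 0.091
  r = (5 - (-2)·1.000 - (3)·1.000 - (-1)·1.000) / (8) = 0.625
  s = (3 - (1)·1.000 - (-3)·1.000 - (4)·1.000) / (10) = 0.100
Iteration 2:
  p = (10 - (4)·0.091 - (-1)·0.625 - (-1)·0.100) / (7) = 1.480
  q = (6 - (4)·1.143 - (3)·0.625 - (-2)·0.100) / (11) = -0.022
  r = (5 - (-2)·1.143 - (3)·0.091 - (-1)·0.100) / (8) = 0.889
  s = (3 - (1)·1.143 - (-3)·0.091 - (4)·0.625) / (10) = -0.037
Residual b − A·x = (0.580, -2.419, 0.877, -1.732)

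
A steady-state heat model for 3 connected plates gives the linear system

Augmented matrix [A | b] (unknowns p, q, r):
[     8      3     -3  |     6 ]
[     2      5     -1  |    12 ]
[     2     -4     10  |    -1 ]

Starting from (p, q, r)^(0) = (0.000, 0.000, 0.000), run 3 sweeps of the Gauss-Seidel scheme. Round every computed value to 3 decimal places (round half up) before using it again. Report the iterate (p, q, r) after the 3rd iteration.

(0.149, 2.509, 0.874)

Iteration 1:
  p = (6 - (3)·0.000 - (-3)·0.000) / (8) = 0.750
  q = (12 - (2)·0.750 - (-1)·0.000) / (5) = 2.100
  r = (-1 - (2)·0.750 - (-4)·2.100) / (10) = 0.590
Iteration 2:
  p = (6 - (3)·2.100 - (-3)·0.590) / (8) = 0.184
  q = (12 - (2)·0.184 - (-1)·0.590) / (5) = 2.444
  r = (-1 - (2)·0.184 - (-4)·2.444) / (10) = 0.841
Iteration 3:
  p = (6 - (3)·2.444 - (-3)·0.841) / (8) = 0.149
  q = (12 - (2)·0.149 - (-1)·0.841) / (5) = 2.509
  r = (-1 - (2)·0.149 - (-4)·2.509) / (10) = 0.874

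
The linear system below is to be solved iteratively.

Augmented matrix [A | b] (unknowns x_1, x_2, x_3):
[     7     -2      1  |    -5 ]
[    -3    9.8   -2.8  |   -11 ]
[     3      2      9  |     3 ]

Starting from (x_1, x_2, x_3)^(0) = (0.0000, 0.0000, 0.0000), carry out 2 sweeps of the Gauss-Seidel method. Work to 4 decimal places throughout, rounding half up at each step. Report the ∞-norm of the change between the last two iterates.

0.5074

Iteration 1:
  x_1 = (-5 - (-2)·0.0000 - (1)·0.0000) / (7) = -0.7143
  x_2 = (-11 - (-3)·-0.7143 - (-2.8)·0.0000) / (9.8) = -1.3411
  x_3 = (3 - (3)·-0.7143 - (2)·-1.3411) / (9) = 0.8695
Iteration 2:
  x_1 = (-5 - (-2)·-1.3411 - (1)·0.8695) / (7) = -1.2217
  x_2 = (-11 - (-3)·-1.2217 - (-2.8)·0.8695) / (9.8) = -1.2480
  x_3 = (3 - (3)·-1.2217 - (2)·-1.2480) / (9) = 1.0179
Change: (-0.5074, 0.0931, 0.1484) → max |·| = 0.5074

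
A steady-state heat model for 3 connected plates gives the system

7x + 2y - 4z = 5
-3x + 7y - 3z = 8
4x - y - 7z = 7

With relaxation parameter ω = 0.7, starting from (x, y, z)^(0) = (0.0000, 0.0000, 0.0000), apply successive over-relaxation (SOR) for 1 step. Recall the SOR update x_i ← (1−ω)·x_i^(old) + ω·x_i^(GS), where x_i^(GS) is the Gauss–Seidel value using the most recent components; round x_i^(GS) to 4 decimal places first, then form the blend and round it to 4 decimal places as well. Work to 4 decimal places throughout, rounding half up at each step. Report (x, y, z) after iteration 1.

Iteration 1:
  x: GS value = (5 - (2)·0.0000 - (-4)·0.0000) / (7) = 0.7143;  x ← (1−ω)·0.0000 + ω·0.7143 = 0.5000
  y: GS value = (8 - (-3)·0.5000 - (-3)·0.0000) / (7) = 1.3571;  y ← (1−ω)·0.0000 + ω·1.3571 = 0.9500
  z: GS value = (7 - (4)·0.5000 - (-1)·0.9500) / (-7) = -0.8500;  z ← (1−ω)·0.0000 + ω·-0.8500 = -0.5950

(0.5000, 0.9500, -0.5950)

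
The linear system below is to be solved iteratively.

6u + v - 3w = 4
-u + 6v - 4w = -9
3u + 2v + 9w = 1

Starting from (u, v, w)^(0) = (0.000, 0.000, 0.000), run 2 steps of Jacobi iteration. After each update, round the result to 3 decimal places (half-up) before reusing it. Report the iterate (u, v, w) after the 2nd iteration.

Iteration 1:
  u = (4 - (1)·0.000 - (-3)·0.000) / (6) = 0.667
  v = (-9 - (-1)·0.000 - (-4)·0.000) / (6) = -1.500
  w = (1 - (3)·0.000 - (2)·0.000) / (9) = 0.111
Iteration 2:
  u = (4 - (1)·-1.500 - (-3)·0.111) / (6) = 0.972
  v = (-9 - (-1)·0.667 - (-4)·0.111) / (6) = -1.315
  w = (1 - (3)·0.667 - (2)·-1.500) / (9) = 0.222

(0.972, -1.315, 0.222)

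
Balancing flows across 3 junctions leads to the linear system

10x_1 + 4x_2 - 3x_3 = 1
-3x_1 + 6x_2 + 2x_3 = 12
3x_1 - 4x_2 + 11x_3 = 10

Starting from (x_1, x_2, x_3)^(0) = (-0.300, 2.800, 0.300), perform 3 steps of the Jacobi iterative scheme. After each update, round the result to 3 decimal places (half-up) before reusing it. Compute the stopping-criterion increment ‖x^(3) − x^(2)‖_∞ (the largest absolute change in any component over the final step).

0.576

Iteration 1:
  x_1 = (1 - (4)·2.800 - (-3)·0.300) / (10) = -0.930
  x_2 = (12 - (-3)·-0.300 - (2)·0.300) / (6) = 1.750
  x_3 = (10 - (3)·-0.300 - (-4)·2.800) / (11) = 2.009
Iteration 2:
  x_1 = (1 - (4)·1.750 - (-3)·2.009) / (10) = 0.003
  x_2 = (12 - (-3)·-0.930 - (2)·2.009) / (6) = 0.865
  x_3 = (10 - (3)·-0.930 - (-4)·1.750) / (11) = 1.799
Iteration 3:
  x_1 = (1 - (4)·0.865 - (-3)·1.799) / (10) = 0.294
  x_2 = (12 - (-3)·0.003 - (2)·1.799) / (6) = 1.402
  x_3 = (10 - (3)·0.003 - (-4)·0.865) / (11) = 1.223
Change: (0.291, 0.537, -0.576) → max |·| = 0.576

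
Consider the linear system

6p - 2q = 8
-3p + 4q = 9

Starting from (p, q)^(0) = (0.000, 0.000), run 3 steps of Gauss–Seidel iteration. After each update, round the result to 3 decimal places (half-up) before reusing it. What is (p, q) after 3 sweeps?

(2.688, 4.266)

Iteration 1:
  p = (8 - (-2)·0.000) / (6) = 1.333
  q = (9 - (-3)·1.333) / (4) = 3.250
Iteration 2:
  p = (8 - (-2)·3.250) / (6) = 2.417
  q = (9 - (-3)·2.417) / (4) = 4.063
Iteration 3:
  p = (8 - (-2)·4.063) / (6) = 2.688
  q = (9 - (-3)·2.688) / (4) = 4.266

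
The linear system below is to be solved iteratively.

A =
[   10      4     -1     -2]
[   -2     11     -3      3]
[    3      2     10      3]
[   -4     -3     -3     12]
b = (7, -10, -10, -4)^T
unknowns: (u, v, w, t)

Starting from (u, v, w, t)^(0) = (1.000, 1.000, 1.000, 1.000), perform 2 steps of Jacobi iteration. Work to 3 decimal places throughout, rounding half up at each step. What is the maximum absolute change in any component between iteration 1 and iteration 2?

Iteration 1:
  u = (7 - (4)·1.000 - (-1)·1.000 - (-2)·1.000) / (10) = 0.600
  v = (-10 - (-2)·1.000 - (-3)·1.000 - (3)·1.000) / (11) = -0.727
  w = (-10 - (3)·1.000 - (2)·1.000 - (3)·1.000) / (10) = -1.800
  t = (-4 - (-4)·1.000 - (-3)·1.000 - (-3)·1.000) / (12) = 0.500
Iteration 2:
  u = (7 - (4)·-0.727 - (-1)·-1.800 - (-2)·0.500) / (10) = 0.911
  v = (-10 - (-2)·0.600 - (-3)·-1.800 - (3)·0.500) / (11) = -1.427
  w = (-10 - (3)·0.600 - (2)·-0.727 - (3)·0.500) / (10) = -1.185
  t = (-4 - (-4)·0.600 - (-3)·-0.727 - (-3)·-1.800) / (12) = -0.765
Change: (0.311, -0.700, 0.615, -1.265) → max |·| = 1.265

1.265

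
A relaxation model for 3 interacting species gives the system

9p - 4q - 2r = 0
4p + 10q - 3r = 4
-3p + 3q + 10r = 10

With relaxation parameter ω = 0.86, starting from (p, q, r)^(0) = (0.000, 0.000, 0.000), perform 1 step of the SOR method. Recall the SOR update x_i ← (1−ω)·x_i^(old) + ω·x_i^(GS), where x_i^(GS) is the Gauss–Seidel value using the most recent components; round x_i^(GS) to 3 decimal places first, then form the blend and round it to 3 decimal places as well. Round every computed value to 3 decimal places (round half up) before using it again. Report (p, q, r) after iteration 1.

Iteration 1:
  p: GS value = (0 - (-4)·0.000 - (-2)·0.000) / (9) = 0.000;  p ← (1−ω)·0.000 + ω·0.000 = 0.000
  q: GS value = (4 - (4)·0.000 - (-3)·0.000) / (10) = 0.400;  q ← (1−ω)·0.000 + ω·0.400 = 0.344
  r: GS value = (10 - (-3)·0.000 - (3)·0.344) / (10) = 0.897;  r ← (1−ω)·0.000 + ω·0.897 = 0.771

(0.000, 0.344, 0.771)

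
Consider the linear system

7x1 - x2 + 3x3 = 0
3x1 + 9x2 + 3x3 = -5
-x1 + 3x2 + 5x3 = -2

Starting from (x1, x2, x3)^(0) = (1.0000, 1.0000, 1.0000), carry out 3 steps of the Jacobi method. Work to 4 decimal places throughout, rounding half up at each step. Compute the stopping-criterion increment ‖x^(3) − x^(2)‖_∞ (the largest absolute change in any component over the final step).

0.5263

Iteration 1:
  x1 = (0 - (-1)·1.0000 - (3)·1.0000) / (7) = -0.2857
  x2 = (-5 - (3)·1.0000 - (3)·1.0000) / (9) = -1.2222
  x3 = (-2 - (-1)·1.0000 - (3)·1.0000) / (5) = -0.8000
Iteration 2:
  x1 = (0 - (-1)·-1.2222 - (3)·-0.8000) / (7) = 0.1683
  x2 = (-5 - (3)·-0.2857 - (3)·-0.8000) / (9) = -0.1937
  x3 = (-2 - (-1)·-0.2857 - (3)·-1.2222) / (5) = 0.2762
Iteration 3:
  x1 = (0 - (-1)·-0.1937 - (3)·0.2762) / (7) = -0.1460
  x2 = (-5 - (3)·0.1683 - (3)·0.2762) / (9) = -0.7037
  x3 = (-2 - (-1)·0.1683 - (3)·-0.1937) / (5) = -0.2501
Change: (-0.3143, -0.5100, -0.5263) → max |·| = 0.5263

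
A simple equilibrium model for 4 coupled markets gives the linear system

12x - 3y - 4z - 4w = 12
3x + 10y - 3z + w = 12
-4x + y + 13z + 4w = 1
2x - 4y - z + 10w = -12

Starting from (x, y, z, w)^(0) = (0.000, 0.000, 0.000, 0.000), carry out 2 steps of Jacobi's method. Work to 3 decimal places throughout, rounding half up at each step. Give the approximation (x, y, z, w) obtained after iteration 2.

(0.926, 1.043, 0.662, -0.912)

Iteration 1:
  x = (12 - (-3)·0.000 - (-4)·0.000 - (-4)·0.000) / (12) = 1.000
  y = (12 - (3)·0.000 - (-3)·0.000 - (1)·0.000) / (10) = 1.200
  z = (1 - (-4)·0.000 - (1)·0.000 - (4)·0.000) / (13) = 0.077
  w = (-12 - (2)·0.000 - (-4)·0.000 - (-1)·0.000) / (10) = -1.200
Iteration 2:
  x = (12 - (-3)·1.200 - (-4)·0.077 - (-4)·-1.200) / (12) = 0.926
  y = (12 - (3)·1.000 - (-3)·0.077 - (1)·-1.200) / (10) = 1.043
  z = (1 - (-4)·1.000 - (1)·1.200 - (4)·-1.200) / (13) = 0.662
  w = (-12 - (2)·1.000 - (-4)·1.200 - (-1)·0.077) / (10) = -0.912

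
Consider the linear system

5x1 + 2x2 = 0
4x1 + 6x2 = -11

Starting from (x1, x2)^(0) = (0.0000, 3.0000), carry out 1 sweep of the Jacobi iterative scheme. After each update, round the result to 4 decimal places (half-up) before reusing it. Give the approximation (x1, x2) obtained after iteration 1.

Iteration 1:
  x1 = (0 - (2)·3.0000) / (5) = -1.2000
  x2 = (-11 - (4)·0.0000) / (6) = -1.8333

(-1.2000, -1.8333)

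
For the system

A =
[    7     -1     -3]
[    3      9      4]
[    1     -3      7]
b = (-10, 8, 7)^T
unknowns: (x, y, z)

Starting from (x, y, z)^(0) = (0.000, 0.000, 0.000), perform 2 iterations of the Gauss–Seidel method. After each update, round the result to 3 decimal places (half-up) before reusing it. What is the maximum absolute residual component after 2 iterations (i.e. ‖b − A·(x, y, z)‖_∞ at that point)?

Iteration 1:
  x = (-10 - (-1)·0.000 - (-3)·0.000) / (7) = -1.429
  y = (8 - (3)·-1.429 - (4)·0.000) / (9) = 1.365
  z = (7 - (1)·-1.429 - (-3)·1.365) / (7) = 1.789
Iteration 2:
  x = (-10 - (-1)·1.365 - (-3)·1.789) / (7) = -0.467
  y = (8 - (3)·-0.467 - (4)·1.789) / (9) = 0.249
  z = (7 - (1)·-0.467 - (-3)·0.249) / (7) = 1.173
Residual b − A·x = (-2.963, 2.468, 0.003); ∞-norm = 2.963

2.963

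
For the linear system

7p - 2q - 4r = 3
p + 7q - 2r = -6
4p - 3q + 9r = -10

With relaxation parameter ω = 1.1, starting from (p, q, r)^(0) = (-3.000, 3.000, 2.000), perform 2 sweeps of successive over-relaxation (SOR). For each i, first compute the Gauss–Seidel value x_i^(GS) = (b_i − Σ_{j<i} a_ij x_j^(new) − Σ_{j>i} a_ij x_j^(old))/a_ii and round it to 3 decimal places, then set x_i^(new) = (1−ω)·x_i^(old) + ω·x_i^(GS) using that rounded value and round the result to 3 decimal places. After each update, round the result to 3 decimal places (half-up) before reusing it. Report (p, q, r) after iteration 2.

(-2.221, -1.513, -0.364)

Iteration 1:
  p: GS value = (3 - (-2)·3.000 - (-4)·2.000) / (7) = 2.429;  p ← (1−ω)·-3.000 + ω·2.429 = 2.972
  q: GS value = (-6 - (1)·2.972 - (-2)·2.000) / (7) = -0.710;  q ← (1−ω)·3.000 + ω·-0.710 = -1.081
  r: GS value = (-10 - (4)·2.972 - (-3)·-1.081) / (9) = -2.792;  r ← (1−ω)·2.000 + ω·-2.792 = -3.271
Iteration 2:
  p: GS value = (3 - (-2)·-1.081 - (-4)·-3.271) / (7) = -1.749;  p ← (1−ω)·2.972 + ω·-1.749 = -2.221
  q: GS value = (-6 - (1)·-2.221 - (-2)·-3.271) / (7) = -1.474;  q ← (1−ω)·-1.081 + ω·-1.474 = -1.513
  r: GS value = (-10 - (4)·-2.221 - (-3)·-1.513) / (9) = -0.628;  r ← (1−ω)·-3.271 + ω·-0.628 = -0.364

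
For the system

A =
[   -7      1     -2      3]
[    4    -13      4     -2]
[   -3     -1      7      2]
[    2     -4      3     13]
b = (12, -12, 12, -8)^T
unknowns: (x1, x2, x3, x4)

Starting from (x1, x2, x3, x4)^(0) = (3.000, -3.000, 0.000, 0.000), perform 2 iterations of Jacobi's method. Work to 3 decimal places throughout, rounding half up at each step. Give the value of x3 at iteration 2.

1.631

Iteration 1:
  x1 = (12 - (1)·-3.000 - (-2)·0.000 - (3)·0.000) / (-7) = -2.143
  x2 = (-12 - (4)·3.000 - (4)·0.000 - (-2)·0.000) / (-13) = 1.846
  x3 = (12 - (-3)·3.000 - (-1)·-3.000 - (2)·0.000) / (7) = 2.571
  x4 = (-8 - (2)·3.000 - (-4)·-3.000 - (3)·0.000) / (13) = -2.000
Iteration 2:
  x1 = (12 - (1)·1.846 - (-2)·2.571 - (3)·-2.000) / (-7) = -3.042
  x2 = (-12 - (4)·-2.143 - (4)·2.571 - (-2)·-2.000) / (-13) = 1.362
  x3 = (12 - (-3)·-2.143 - (-1)·1.846 - (2)·-2.000) / (7) = 1.631
  x4 = (-8 - (2)·-2.143 - (-4)·1.846 - (3)·2.571) / (13) = -0.311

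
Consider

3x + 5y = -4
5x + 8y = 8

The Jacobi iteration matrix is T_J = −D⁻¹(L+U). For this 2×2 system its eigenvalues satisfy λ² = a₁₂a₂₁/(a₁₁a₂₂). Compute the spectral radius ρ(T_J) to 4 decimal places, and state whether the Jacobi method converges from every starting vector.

1.0206

a₁₂a₂₁/(a₁₁a₂₂) = (5)·(5) / ((3)·(8)) = 1.041667
ρ = √|1.041667| = √1.041667 = 1.0206
ρ > 1, so Jacobi diverges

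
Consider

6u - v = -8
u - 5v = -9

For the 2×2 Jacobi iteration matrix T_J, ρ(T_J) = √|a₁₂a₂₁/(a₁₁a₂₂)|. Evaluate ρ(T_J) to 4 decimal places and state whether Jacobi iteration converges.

a₁₂a₂₁/(a₁₁a₂₂) = (-1)·(1) / ((6)·(-5)) = 0.033333
ρ = √|0.033333| = √0.033333 = 0.1826
ρ < 1, so Jacobi converges

0.1826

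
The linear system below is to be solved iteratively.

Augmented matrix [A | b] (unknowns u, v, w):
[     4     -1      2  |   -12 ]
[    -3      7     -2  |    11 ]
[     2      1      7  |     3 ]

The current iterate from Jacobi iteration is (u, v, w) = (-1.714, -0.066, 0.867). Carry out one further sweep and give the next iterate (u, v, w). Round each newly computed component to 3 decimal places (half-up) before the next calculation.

(-3.450, 1.085, 0.928)

One sweep:
  u = (-12 - (-1)·-0.066 - (2)·0.867) / (4) = -3.450
  v = (11 - (-3)·-1.714 - (-2)·0.867) / (7) = 1.085
  w = (3 - (2)·-1.714 - (1)·-0.066) / (7) = 0.928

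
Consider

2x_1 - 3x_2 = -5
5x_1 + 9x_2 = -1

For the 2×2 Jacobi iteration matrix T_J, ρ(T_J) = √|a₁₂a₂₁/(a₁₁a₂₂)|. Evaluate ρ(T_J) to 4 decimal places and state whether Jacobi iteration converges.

a₁₂a₂₁/(a₁₁a₂₂) = (-3)·(5) / ((2)·(9)) = -0.833333
ρ = √|-0.833333| = √0.833333 = 0.9129
ρ < 1, so Jacobi converges

0.9129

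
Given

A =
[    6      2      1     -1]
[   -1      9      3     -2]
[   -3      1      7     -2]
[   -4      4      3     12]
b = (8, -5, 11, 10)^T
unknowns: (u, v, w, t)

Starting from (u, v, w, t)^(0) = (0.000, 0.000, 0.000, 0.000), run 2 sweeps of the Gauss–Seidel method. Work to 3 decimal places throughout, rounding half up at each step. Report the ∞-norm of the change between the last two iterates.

Iteration 1:
  u = (8 - (2)·0.000 - (1)·0.000 - (-1)·0.000) / (6) = 1.333
  v = (-5 - (-1)·1.333 - (3)·0.000 - (-2)·0.000) / (9) = -0.407
  w = (11 - (-3)·1.333 - (1)·-0.407 - (-2)·0.000) / (7) = 2.201
  t = (10 - (-4)·1.333 - (4)·-0.407 - (3)·2.201) / (12) = 0.863
Iteration 2:
  u = (8 - (2)·-0.407 - (1)·2.201 - (-1)·0.863) / (6) = 1.246
  v = (-5 - (-1)·1.246 - (3)·2.201 - (-2)·0.863) / (9) = -0.959
  w = (11 - (-3)·1.246 - (1)·-0.959 - (-2)·0.863) / (7) = 2.489
  t = (10 - (-4)·1.246 - (4)·-0.959 - (3)·2.489) / (12) = 0.946
Change: (-0.087, -0.552, 0.288, 0.083) → max |·| = 0.552

0.552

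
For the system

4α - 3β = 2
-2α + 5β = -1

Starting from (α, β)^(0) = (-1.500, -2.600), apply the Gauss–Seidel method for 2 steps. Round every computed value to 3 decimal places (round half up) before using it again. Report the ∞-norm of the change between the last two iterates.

1.365

Iteration 1:
  α = (2 - (-3)·-2.600) / (4) = -1.450
  β = (-1 - (-2)·-1.450) / (5) = -0.780
Iteration 2:
  α = (2 - (-3)·-0.780) / (4) = -0.085
  β = (-1 - (-2)·-0.085) / (5) = -0.234
Change: (1.365, 0.546) → max |·| = 1.365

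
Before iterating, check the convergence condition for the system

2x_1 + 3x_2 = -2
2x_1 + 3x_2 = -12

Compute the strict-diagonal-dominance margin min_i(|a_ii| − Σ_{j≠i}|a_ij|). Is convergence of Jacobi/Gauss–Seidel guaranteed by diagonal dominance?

row 1: |2| − (3) = -1
row 2: |3| − (2) = 1
minimum over rows = -1 → not strictly diagonally dominant

-1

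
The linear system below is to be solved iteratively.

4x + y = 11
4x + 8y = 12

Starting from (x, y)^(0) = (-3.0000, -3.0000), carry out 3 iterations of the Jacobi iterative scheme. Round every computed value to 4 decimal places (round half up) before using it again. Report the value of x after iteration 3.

2.8125

Iteration 1:
  x = (11 - (1)·-3.0000) / (4) = 3.5000
  y = (12 - (4)·-3.0000) / (8) = 3.0000
Iteration 2:
  x = (11 - (1)·3.0000) / (4) = 2.0000
  y = (12 - (4)·3.5000) / (8) = -0.2500
Iteration 3:
  x = (11 - (1)·-0.2500) / (4) = 2.8125
  y = (12 - (4)·2.0000) / (8) = 0.5000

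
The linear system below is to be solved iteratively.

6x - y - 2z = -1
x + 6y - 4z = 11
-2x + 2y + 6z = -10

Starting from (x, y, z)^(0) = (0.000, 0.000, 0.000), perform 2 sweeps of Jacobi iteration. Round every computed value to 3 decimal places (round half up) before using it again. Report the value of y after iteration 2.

0.750

Iteration 1:
  x = (-1 - (-1)·0.000 - (-2)·0.000) / (6) = -0.167
  y = (11 - (1)·0.000 - (-4)·0.000) / (6) = 1.833
  z = (-10 - (-2)·0.000 - (2)·0.000) / (6) = -1.667
Iteration 2:
  x = (-1 - (-1)·1.833 - (-2)·-1.667) / (6) = -0.417
  y = (11 - (1)·-0.167 - (-4)·-1.667) / (6) = 0.750
  z = (-10 - (-2)·-0.167 - (2)·1.833) / (6) = -2.333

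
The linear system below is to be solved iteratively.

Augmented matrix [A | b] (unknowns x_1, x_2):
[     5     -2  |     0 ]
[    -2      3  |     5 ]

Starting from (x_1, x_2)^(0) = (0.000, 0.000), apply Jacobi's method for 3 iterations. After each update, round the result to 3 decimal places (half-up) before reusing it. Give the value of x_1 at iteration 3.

Iteration 1:
  x_1 = (0 - (-2)·0.000) / (5) = 0.000
  x_2 = (5 - (-2)·0.000) / (3) = 1.667
Iteration 2:
  x_1 = (0 - (-2)·1.667) / (5) = 0.667
  x_2 = (5 - (-2)·0.000) / (3) = 1.667
Iteration 3:
  x_1 = (0 - (-2)·1.667) / (5) = 0.667
  x_2 = (5 - (-2)·0.667) / (3) = 2.111

0.667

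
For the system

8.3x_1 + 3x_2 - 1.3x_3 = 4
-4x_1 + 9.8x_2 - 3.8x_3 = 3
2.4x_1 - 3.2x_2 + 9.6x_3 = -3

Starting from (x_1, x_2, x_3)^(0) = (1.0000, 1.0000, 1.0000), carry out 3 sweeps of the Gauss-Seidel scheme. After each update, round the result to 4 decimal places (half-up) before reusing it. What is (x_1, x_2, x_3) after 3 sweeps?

Iteration 1:
  x_1 = (4 - (3)·1.0000 - (-1.3)·1.0000) / (8.3) = 0.2771
  x_2 = (3 - (-4)·0.2771 - (-3.8)·1.0000) / (9.8) = 0.8070
  x_3 = (-3 - (2.4)·0.2771 - (-3.2)·0.8070) / (9.6) = -0.1128
Iteration 2:
  x_1 = (4 - (3)·0.8070 - (-1.3)·-0.1128) / (8.3) = 0.1726
  x_2 = (3 - (-4)·0.1726 - (-3.8)·-0.1128) / (9.8) = 0.3328
  x_3 = (-3 - (2.4)·0.1726 - (-3.2)·0.3328) / (9.6) = -0.2447
Iteration 3:
  x_1 = (4 - (3)·0.3328 - (-1.3)·-0.2447) / (8.3) = 0.3233
  x_2 = (3 - (-4)·0.3233 - (-3.8)·-0.2447) / (9.8) = 0.3432
  x_3 = (-3 - (2.4)·0.3233 - (-3.2)·0.3432) / (9.6) = -0.2789

(0.3233, 0.3432, -0.2789)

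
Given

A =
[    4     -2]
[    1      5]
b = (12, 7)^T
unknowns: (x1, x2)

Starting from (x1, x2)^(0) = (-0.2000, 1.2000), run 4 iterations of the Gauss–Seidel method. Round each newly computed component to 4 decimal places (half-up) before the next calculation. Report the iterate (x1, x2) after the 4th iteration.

(3.3634, 0.7273)

Iteration 1:
  x1 = (12 - (-2)·1.2000) / (4) = 3.6000
  x2 = (7 - (1)·3.6000) / (5) = 0.6800
Iteration 2:
  x1 = (12 - (-2)·0.6800) / (4) = 3.3400
  x2 = (7 - (1)·3.3400) / (5) = 0.7320
Iteration 3:
  x1 = (12 - (-2)·0.7320) / (4) = 3.3660
  x2 = (7 - (1)·3.3660) / (5) = 0.7268
Iteration 4:
  x1 = (12 - (-2)·0.7268) / (4) = 3.3634
  x2 = (7 - (1)·3.3634) / (5) = 0.7273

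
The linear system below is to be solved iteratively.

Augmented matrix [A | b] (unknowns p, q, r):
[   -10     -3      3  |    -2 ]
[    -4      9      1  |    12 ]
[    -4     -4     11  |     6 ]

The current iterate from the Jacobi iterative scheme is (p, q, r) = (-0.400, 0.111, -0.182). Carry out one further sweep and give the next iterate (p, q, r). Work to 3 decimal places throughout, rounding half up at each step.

(0.112, 1.176, 0.440)

One sweep:
  p = (-2 - (-3)·0.111 - (3)·-0.182) / (-10) = 0.112
  q = (12 - (-4)·-0.400 - (1)·-0.182) / (9) = 1.176
  r = (6 - (-4)·-0.400 - (-4)·0.111) / (11) = 0.440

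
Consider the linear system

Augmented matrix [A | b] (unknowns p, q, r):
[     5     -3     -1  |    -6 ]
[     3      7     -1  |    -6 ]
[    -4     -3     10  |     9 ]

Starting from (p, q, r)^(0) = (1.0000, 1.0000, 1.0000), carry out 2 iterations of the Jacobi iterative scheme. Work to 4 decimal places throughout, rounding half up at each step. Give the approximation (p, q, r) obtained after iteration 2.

(-1.5657, -0.4571, 0.3971)

Iteration 1:
  p = (-6 - (-3)·1.0000 - (-1)·1.0000) / (5) = -0.4000
  q = (-6 - (3)·1.0000 - (-1)·1.0000) / (7) = -1.1429
  r = (9 - (-4)·1.0000 - (-3)·1.0000) / (10) = 1.6000
Iteration 2:
  p = (-6 - (-3)·-1.1429 - (-1)·1.6000) / (5) = -1.5657
  q = (-6 - (3)·-0.4000 - (-1)·1.6000) / (7) = -0.4571
  r = (9 - (-4)·-0.4000 - (-3)·-1.1429) / (10) = 0.3971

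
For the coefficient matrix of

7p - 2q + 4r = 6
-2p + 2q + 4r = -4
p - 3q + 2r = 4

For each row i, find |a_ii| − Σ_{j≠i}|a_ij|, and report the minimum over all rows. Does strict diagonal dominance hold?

row 1: |7| − (2+4) = 1
row 2: |2| − (2+4) = -4
row 3: |2| − (1+3) = -2
minimum over rows = -4 → not strictly diagonally dominant

-4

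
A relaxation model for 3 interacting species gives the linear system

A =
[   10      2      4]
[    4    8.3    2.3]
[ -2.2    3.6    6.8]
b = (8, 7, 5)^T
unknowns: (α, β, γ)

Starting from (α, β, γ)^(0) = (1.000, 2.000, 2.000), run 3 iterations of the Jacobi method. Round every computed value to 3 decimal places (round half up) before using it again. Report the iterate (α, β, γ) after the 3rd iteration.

(0.310, 0.243, 0.458)

Iteration 1:
  α = (8 - (2)·2.000 - (4)·2.000) / (10) = -0.400
  β = (7 - (4)·1.000 - (2.3)·2.000) / (8.3) = -0.193
  γ = (5 - (-2.2)·1.000 - (3.6)·2.000) / (6.8) = 0.000
Iteration 2:
  α = (8 - (2)·-0.193 - (4)·0.000) / (10) = 0.839
  β = (7 - (4)·-0.400 - (2.3)·0.000) / (8.3) = 1.036
  γ = (5 - (-2.2)·-0.400 - (3.6)·-0.193) / (6.8) = 0.708
Iteration 3:
  α = (8 - (2)·1.036 - (4)·0.708) / (10) = 0.310
  β = (7 - (4)·0.839 - (2.3)·0.708) / (8.3) = 0.243
  γ = (5 - (-2.2)·0.839 - (3.6)·1.036) / (6.8) = 0.458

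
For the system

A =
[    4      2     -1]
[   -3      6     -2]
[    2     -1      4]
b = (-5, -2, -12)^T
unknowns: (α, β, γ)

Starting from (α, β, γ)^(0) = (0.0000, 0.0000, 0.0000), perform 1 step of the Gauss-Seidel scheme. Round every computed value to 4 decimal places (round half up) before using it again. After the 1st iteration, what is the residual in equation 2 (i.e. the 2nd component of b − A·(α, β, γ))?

Iteration 1:
  α = (-5 - (2)·0.0000 - (-1)·0.0000) / (4) = -1.2500
  β = (-2 - (-3)·-1.2500 - (-2)·0.0000) / (6) = -0.9583
  γ = (-12 - (2)·-1.2500 - (-1)·-0.9583) / (4) = -2.6146
Residual b − A·x = (-0.6980, -5.2294, 0.0001)

-5.2294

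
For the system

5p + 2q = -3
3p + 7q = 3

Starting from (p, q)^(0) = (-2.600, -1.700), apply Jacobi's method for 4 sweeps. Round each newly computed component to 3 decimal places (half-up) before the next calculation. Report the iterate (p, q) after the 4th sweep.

Iteration 1:
  p = (-3 - (2)·-1.700) / (5) = 0.080
  q = (3 - (3)·-2.600) / (7) = 1.543
Iteration 2:
  p = (-3 - (2)·1.543) / (5) = -1.217
  q = (3 - (3)·0.080) / (7) = 0.394
Iteration 3:
  p = (-3 - (2)·0.394) / (5) = -0.758
  q = (3 - (3)·-1.217) / (7) = 0.950
Iteration 4:
  p = (-3 - (2)·0.950) / (5) = -0.980
  q = (3 - (3)·-0.758) / (7) = 0.753

(-0.980, 0.753)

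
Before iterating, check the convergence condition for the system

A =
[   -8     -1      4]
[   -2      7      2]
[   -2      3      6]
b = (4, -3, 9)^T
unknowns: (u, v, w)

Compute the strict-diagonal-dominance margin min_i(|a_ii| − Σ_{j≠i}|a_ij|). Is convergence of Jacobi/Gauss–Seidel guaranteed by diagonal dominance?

1

row 1: |-8| − (1+4) = 3
row 2: |7| − (2+2) = 3
row 3: |6| − (2+3) = 1
minimum over rows = 1 → strictly diagonally dominant (convergence guaranteed)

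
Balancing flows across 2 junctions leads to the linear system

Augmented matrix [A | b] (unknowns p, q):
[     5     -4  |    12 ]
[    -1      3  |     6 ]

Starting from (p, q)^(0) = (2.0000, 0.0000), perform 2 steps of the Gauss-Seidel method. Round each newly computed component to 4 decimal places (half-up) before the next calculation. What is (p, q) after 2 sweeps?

(4.6400, 3.5467)

Iteration 1:
  p = (12 - (-4)·0.0000) / (5) = 2.4000
  q = (6 - (-1)·2.4000) / (3) = 2.8000
Iteration 2:
  p = (12 - (-4)·2.8000) / (5) = 4.6400
  q = (6 - (-1)·4.6400) / (3) = 3.5467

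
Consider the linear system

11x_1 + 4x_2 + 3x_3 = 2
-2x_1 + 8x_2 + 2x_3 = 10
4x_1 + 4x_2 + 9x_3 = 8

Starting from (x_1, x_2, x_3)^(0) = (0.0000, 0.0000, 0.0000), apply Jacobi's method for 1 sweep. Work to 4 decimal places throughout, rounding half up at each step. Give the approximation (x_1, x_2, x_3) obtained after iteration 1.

Iteration 1:
  x_1 = (2 - (4)·0.0000 - (3)·0.0000) / (11) = 0.1818
  x_2 = (10 - (-2)·0.0000 - (2)·0.0000) / (8) = 1.2500
  x_3 = (8 - (4)·0.0000 - (4)·0.0000) / (9) = 0.8889

(0.1818, 1.2500, 0.8889)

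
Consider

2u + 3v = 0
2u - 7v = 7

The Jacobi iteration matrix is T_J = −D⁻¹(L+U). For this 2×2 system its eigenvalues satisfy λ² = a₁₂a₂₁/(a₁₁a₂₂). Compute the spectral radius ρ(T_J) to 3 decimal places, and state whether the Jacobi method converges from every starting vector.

0.655

a₁₂a₂₁/(a₁₁a₂₂) = (3)·(2) / ((2)·(-7)) = -0.428571
ρ = √|-0.428571| = √0.428571 = 0.655
ρ < 1, so Jacobi converges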